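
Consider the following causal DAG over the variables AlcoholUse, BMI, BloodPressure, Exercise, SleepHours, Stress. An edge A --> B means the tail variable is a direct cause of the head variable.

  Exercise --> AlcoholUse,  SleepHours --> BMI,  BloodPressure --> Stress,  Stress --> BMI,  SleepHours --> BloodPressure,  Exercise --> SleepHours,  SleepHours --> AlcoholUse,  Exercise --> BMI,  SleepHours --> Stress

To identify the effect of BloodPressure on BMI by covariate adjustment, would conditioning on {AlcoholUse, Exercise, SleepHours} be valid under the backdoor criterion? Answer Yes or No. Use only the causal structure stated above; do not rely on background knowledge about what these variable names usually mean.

Backdoor paths from BloodPressure to BMI (paths whose first edge points into BloodPressure):
  P1: BloodPressure <- SleepHours <- Exercise -> BMI
  P2: BloodPressure <- SleepHours -> AlcoholUse <- Exercise -> BMI
  P3: BloodPressure <- SleepHours -> Stress -> BMI
  P4: BloodPressure <- SleepHours -> BMI
Condition 1 (no descendant of BloodPressure in the set): holds — descendants of BloodPressure are {BMI, Stress}; none are in {AlcoholUse, Exercise, SleepHours}.
Condition 2 (every backdoor path blocked by {AlcoholUse, Exercise, SleepHours}):
  P1: blocked at chain node SleepHours ∈ conditioning set.
  P2: blocked at fork node SleepHours ∈ conditioning set.
  P3: blocked at fork node SleepHours ∈ conditioning set.
  P4: blocked at fork node SleepHours ∈ conditioning set.
{AlcoholUse, Exercise, SleepHours} satisfies the backdoor criterion.

Yes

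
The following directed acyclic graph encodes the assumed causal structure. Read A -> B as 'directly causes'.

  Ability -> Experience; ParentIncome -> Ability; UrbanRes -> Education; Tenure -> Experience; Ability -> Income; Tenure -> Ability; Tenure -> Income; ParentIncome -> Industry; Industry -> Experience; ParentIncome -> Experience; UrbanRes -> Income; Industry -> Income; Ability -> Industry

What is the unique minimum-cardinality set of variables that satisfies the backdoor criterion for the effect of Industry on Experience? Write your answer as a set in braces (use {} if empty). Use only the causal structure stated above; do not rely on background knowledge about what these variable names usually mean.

Variables eligible for adjustment (non-descendants of Industry, excluding Industry and Experience): {Ability, Education, ParentIncome, Tenure, UrbanRes}.
Backdoor paths from Industry to Experience:
  P1: Industry <- ParentIncome -> Ability <- Tenure -> Experience
  P2: Industry <- ParentIncome -> Ability -> Experience
  P3: Industry <- ParentIncome -> Ability -> Income <- Tenure -> Experience
  P4: Industry <- ParentIncome -> Experience
  P5: Industry <- Ability <- ParentIncome -> Experience
  P6: Industry <- Ability <- Tenure -> Experience
  P7: Industry <- Ability -> Experience
  P8: Industry <- Ability -> Income <- Tenure -> Experience
The empty set is not sufficient: P2 (Industry <- ParentIncome -> Ability -> Experience) has no collider blocking it and no conditioned non-collider, so it is open.
Try {Ability, ParentIncome}:
  P1: blocked at fork node ParentIncome ∈ conditioning set.
  P2: blocked at fork node ParentIncome ∈ conditioning set.
  P3: blocked at fork node ParentIncome ∈ conditioning set.
  P4: blocked at fork node ParentIncome ∈ conditioning set.
  P5: blocked at chain node Ability ∈ conditioning set.
  P6: blocked at chain node Ability ∈ conditioning set.
  P7: blocked at fork node Ability ∈ conditioning set.
  P8: blocked at fork node Ability ∈ conditioning set.
{Ability, ParentIncome} contains no descendant of Industry and blocks every backdoor path.
Every element of {Ability, ParentIncome} is needed (dropping Ability leaves P6 open; dropping ParentIncome leaves P1 open), so no proper subset is valid.
Among all size-2 subsets of the eligible variables, only {Ability, ParentIncome} blocks every backdoor path, so it is the unique smallest valid adjustment set.

{Ability, ParentIncome}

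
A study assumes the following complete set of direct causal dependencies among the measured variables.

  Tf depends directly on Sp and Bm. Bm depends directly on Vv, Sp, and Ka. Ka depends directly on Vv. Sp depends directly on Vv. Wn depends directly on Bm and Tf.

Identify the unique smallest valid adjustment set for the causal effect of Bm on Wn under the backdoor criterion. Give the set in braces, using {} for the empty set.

{Sp}

Variables eligible for adjustment (non-descendants of Bm, excluding Bm and Wn): {Ka, Sp, Vv}.
Backdoor paths from Bm to Wn:
  P1: Bm <- Vv -> Sp -> Tf -> Wn
  P2: Bm <- Ka <- Vv -> Sp -> Tf -> Wn
  P3: Bm <- Sp -> Tf -> Wn
The empty set is not sufficient: P1 (Bm <- Vv -> Sp -> Tf -> Wn) has no collider blocking it and no conditioned non-collider, so it is open.
Try {Sp}:
  P1: blocked at chain node Sp ∈ conditioning set.
  P2: blocked at chain node Sp ∈ conditioning set.
  P3: blocked at fork node Sp ∈ conditioning set.
{Sp} contains no descendant of Bm and blocks every backdoor path.
No other singleton works — e.g. {Vv} leaves P3 open — so {Sp} is the unique smallest valid adjustment set.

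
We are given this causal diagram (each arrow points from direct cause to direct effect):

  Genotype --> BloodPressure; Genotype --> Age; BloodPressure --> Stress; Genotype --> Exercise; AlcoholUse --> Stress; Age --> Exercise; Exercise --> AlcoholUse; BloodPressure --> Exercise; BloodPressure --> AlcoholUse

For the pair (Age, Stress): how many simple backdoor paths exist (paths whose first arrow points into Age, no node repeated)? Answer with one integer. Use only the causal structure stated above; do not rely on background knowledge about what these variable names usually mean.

7

A backdoor path from Age to Stress is any simple undirected path whose first edge points into Age (i.e. leaves Age via a parent).
Parents of Age: {Genotype}.
Enumerating:
  P1: Age <- Genotype -> BloodPressure -> Exercise -> AlcoholUse -> Stress
  P2: Age <- Genotype -> BloodPressure -> AlcoholUse -> Stress
  P3: Age <- Genotype -> BloodPressure -> Stress
  P4: Age <- Genotype -> Exercise <- BloodPressure -> AlcoholUse -> Stress
  P5: Age <- Genotype -> Exercise <- BloodPressure -> Stress
  P6: Age <- Genotype -> Exercise -> AlcoholUse <- BloodPressure -> Stress
  P7: Age <- Genotype -> Exercise -> AlcoholUse -> Stress
That exhausts the simple backdoor paths. Count: 7.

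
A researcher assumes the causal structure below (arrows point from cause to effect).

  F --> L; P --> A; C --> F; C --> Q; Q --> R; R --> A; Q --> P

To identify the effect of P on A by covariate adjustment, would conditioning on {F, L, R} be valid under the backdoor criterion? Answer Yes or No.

Yes

Backdoor paths from P to A (paths whose first edge points into P):
  P1: P <- Q -> R -> A
Condition 1 (no descendant of P in the set): holds — descendants of P are {A}; none are in {F, L, R}.
Condition 2 (every backdoor path blocked by {F, L, R}):
  P1: blocked at chain node R ∈ conditioning set.
{F, L, R} satisfies the backdoor criterion.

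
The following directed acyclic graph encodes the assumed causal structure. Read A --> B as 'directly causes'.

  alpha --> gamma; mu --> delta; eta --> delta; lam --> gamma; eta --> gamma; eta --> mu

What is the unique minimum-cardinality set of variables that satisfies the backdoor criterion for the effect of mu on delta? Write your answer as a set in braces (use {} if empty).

Variables eligible for adjustment (non-descendants of mu, excluding mu and delta): {alpha, eta, gamma, lam}.
Backdoor paths from mu to delta:
  P1: mu <- eta -> delta
The empty set is not sufficient: P1 (mu <- eta -> delta) has no collider blocking it and no conditioned non-collider, so it is open.
Try {eta}:
  P1: blocked at fork node eta ∈ conditioning set.
{eta} contains no descendant of mu and blocks every backdoor path.
No other singleton works — e.g. {alpha} leaves P1 open — so {eta} is the unique smallest valid adjustment set.

{eta}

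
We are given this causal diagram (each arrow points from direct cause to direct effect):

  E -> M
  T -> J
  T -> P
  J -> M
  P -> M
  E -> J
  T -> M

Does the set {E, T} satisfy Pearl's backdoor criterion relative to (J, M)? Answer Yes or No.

Yes

Backdoor paths from J to M (paths whose first edge points into J):
  P1: J <- E -> M
  P2: J <- T -> P -> M
  P3: J <- T -> M
Condition 1 (no descendant of J in the set): holds — descendants of J are {M}; none are in {E, T}.
Condition 2 (every backdoor path blocked by {E, T}):
  P1: blocked at fork node E ∈ conditioning set.
  P2: blocked at fork node T ∈ conditioning set.
  P3: blocked at fork node T ∈ conditioning set.
{E, T} satisfies the backdoor criterion.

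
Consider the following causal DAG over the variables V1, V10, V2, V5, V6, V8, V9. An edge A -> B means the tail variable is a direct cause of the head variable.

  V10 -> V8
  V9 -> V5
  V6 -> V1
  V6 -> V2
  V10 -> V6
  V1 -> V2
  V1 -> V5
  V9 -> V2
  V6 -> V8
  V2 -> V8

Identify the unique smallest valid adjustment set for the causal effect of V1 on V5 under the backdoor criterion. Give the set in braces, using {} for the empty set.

Variables eligible for adjustment (non-descendants of V1, excluding V1 and V5): {V10, V6, V9}.
Backdoor paths from V1 to V5:
  P1: V1 <- V6 <- V10 -> V8 <- V2 <- V9 -> V5
  P2: V1 <- V6 -> V2 <- V9 -> V5
  P3: V1 <- V6 -> V8 <- V2 <- V9 -> V5
Each backdoor path contains an unconditioned collider, so every path is already blocked with the empty conditioning set:
  P1: blocked at collider V8 (neither it nor any descendant is in the conditioning set).
  P2: blocked at collider V2 (neither it nor any descendant is in the conditioning set).
  P3: blocked at collider V8 (neither it nor any descendant is in the conditioning set).
The empty set is therefore the unique smallest valid set.

{}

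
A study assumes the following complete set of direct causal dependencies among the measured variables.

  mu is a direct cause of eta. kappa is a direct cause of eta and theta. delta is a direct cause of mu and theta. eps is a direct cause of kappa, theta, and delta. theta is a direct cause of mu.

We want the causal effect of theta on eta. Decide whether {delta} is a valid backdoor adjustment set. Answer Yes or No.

No

Backdoor paths from theta to eta (paths whose first edge points into theta):
  P1: theta <- eps -> kappa -> eta
  P2: theta <- eps -> delta -> mu -> eta
  P3: theta <- kappa <- eps -> delta -> mu -> eta
  P4: theta <- kappa -> eta
  P5: theta <- delta <- eps -> kappa -> eta
  P6: theta <- delta -> mu -> eta
Condition 1 (no descendant of theta in the set): holds — descendants of theta are {eta, mu}; none are in {delta}.
Condition 2 (every backdoor path blocked by {delta}):
  P1: open — no interior node is in the conditioning set.
  P2: blocked at chain node delta ∈ conditioning set.
  P3: blocked at chain node delta ∈ conditioning set.
  P4: open — no interior node is in the conditioning set.
  P5: blocked at chain node delta ∈ conditioning set.
  P6: blocked at fork node delta ∈ conditioning set.
{delta} does not satisfy the backdoor criterion.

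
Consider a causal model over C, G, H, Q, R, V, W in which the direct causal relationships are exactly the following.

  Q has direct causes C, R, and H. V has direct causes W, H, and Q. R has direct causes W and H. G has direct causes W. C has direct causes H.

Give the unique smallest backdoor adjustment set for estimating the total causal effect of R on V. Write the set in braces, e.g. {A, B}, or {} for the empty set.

Variables eligible for adjustment (non-descendants of R, excluding R and V): {C, G, H, W}.
Backdoor paths from R to V:
  P1: R <- W -> V
  P2: R <- H -> C -> Q -> V
  P3: R <- H -> Q -> V
  P4: R <- H -> V
The empty set is not sufficient: P1 (R <- W -> V) has no collider blocking it and no conditioned non-collider, so it is open.
Try {H, W}:
  P1: blocked at fork node W ∈ conditioning set.
  P2: blocked at fork node H ∈ conditioning set.
  P3: blocked at fork node H ∈ conditioning set.
  P4: blocked at fork node H ∈ conditioning set.
{H, W} contains no descendant of R and blocks every backdoor path.
Every element of {H, W} is needed (dropping H leaves P2 open; dropping W leaves P1 open), so no proper subset is valid.
Among all size-2 subsets of the eligible variables, only {H, W} blocks every backdoor path, so it is the unique smallest valid adjustment set.

{H, W}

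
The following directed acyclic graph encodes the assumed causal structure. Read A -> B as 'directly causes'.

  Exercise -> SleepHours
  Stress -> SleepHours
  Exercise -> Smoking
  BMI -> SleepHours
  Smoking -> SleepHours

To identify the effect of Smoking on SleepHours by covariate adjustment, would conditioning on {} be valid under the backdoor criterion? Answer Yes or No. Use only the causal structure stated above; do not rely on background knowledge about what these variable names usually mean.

Backdoor paths from Smoking to SleepHours (paths whose first edge points into Smoking):
  P1: Smoking <- Exercise -> SleepHours
Condition 1 (no descendant of Smoking in the set): holds — descendants of Smoking are {SleepHours}; none are in {}.
Condition 2 (every backdoor path blocked by {}):
  P1: open — no interior node is in the conditioning set.
{} does not satisfy the backdoor criterion.

No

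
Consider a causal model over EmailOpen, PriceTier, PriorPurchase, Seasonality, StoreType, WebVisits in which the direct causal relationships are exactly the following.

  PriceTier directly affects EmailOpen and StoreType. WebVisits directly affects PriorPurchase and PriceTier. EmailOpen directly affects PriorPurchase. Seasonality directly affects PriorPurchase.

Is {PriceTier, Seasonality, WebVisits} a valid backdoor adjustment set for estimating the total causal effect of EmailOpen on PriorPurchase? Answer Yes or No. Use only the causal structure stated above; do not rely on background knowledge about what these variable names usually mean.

Yes

Backdoor paths from EmailOpen to PriorPurchase (paths whose first edge points into EmailOpen):
  P1: EmailOpen <- PriceTier <- WebVisits -> PriorPurchase
Condition 1 (no descendant of EmailOpen in the set): holds — descendants of EmailOpen are {PriorPurchase}; none are in {PriceTier, Seasonality, WebVisits}.
Condition 2 (every backdoor path blocked by {PriceTier, Seasonality, WebVisits}):
  P1: blocked at chain node PriceTier ∈ conditioning set.
{PriceTier, Seasonality, WebVisits} satisfies the backdoor criterion.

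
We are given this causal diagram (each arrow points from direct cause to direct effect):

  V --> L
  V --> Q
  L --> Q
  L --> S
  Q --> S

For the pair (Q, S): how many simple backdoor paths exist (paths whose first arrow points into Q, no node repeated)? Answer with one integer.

2

A backdoor path from Q to S is any simple undirected path whose first edge points into Q (i.e. leaves Q via a parent).
Parents of Q: {L, V}.
Enumerating:
  P1: Q <- V -> L -> S
  P2: Q <- L -> S
That exhausts the simple backdoor paths. Count: 2.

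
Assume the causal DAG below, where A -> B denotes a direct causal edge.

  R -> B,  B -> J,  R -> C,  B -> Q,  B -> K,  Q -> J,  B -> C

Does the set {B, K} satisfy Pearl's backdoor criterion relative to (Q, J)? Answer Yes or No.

Yes

Backdoor paths from Q to J (paths whose first edge points into Q):
  P1: Q <- B -> J
Condition 1 (no descendant of Q in the set): holds — descendants of Q are {J}; none are in {B, K}.
Condition 2 (every backdoor path blocked by {B, K}):
  P1: blocked at fork node B ∈ conditioning set.
{B, K} satisfies the backdoor criterion.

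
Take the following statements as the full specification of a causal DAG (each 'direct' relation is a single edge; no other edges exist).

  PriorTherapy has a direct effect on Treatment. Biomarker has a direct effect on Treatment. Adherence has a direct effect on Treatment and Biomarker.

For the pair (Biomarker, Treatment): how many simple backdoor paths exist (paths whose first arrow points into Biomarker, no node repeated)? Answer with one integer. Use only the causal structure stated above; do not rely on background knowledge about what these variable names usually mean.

A backdoor path from Biomarker to Treatment is any simple undirected path whose first edge points into Biomarker (i.e. leaves Biomarker via a parent).
Parents of Biomarker: {Adherence}.
Enumerating:
  P1: Biomarker <- Adherence -> Treatment
That exhausts the simple backdoor paths. Count: 1.

1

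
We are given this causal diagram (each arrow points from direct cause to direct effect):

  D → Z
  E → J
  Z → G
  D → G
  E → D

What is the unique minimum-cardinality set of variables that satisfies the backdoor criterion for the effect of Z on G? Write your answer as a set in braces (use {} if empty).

Variables eligible for adjustment (non-descendants of Z, excluding Z and G): {D, E, J}.
Backdoor paths from Z to G:
  P1: Z <- D -> G
The empty set is not sufficient: P1 (Z <- D -> G) has no collider blocking it and no conditioned non-collider, so it is open.
Try {D}:
  P1: blocked at fork node D ∈ conditioning set.
{D} contains no descendant of Z and blocks every backdoor path.
No other singleton works — e.g. {E} leaves P1 open — so {D} is the unique smallest valid adjustment set.

{D}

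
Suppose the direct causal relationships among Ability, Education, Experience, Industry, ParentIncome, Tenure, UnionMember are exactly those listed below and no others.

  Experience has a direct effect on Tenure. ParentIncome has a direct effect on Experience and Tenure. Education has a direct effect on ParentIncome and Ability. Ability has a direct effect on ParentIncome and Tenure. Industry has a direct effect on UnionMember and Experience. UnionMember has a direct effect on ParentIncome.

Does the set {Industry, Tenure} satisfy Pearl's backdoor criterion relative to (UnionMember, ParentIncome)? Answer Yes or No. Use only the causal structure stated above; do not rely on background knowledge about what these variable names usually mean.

Backdoor paths from UnionMember to ParentIncome (paths whose first edge points into UnionMember):
  P1: UnionMember <- Industry -> Experience <- ParentIncome
  P2: UnionMember <- Industry -> Experience -> Tenure <- Ability <- Education -> ParentIncome
  P3: UnionMember <- Industry -> Experience -> Tenure <- Ability -> ParentIncome
  P4: UnionMember <- Industry -> Experience -> Tenure <- ParentIncome
Condition 1 (no descendant of UnionMember in the set): FAILS — Tenure is a descendant of UnionMember.
Condition 2 (every backdoor path blocked by {Industry, Tenure}):
  P1: blocked at fork node Industry ∈ conditioning set.
  P2: blocked at fork node Industry ∈ conditioning set.
  P3: blocked at fork node Industry ∈ conditioning set.
  P4: blocked at fork node Industry ∈ conditioning set.
{Industry, Tenure} does not satisfy the backdoor criterion.

No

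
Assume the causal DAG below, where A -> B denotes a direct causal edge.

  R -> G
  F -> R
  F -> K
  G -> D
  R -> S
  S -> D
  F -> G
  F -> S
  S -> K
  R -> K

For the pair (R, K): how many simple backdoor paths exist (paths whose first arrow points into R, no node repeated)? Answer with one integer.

3

A backdoor path from R to K is any simple undirected path whose first edge points into R (i.e. leaves R via a parent).
Parents of R: {F}.
Enumerating:
  P1: R <- F -> S -> K
  P2: R <- F -> G -> D <- S -> K
  P3: R <- F -> K
That exhausts the simple backdoor paths. Count: 3.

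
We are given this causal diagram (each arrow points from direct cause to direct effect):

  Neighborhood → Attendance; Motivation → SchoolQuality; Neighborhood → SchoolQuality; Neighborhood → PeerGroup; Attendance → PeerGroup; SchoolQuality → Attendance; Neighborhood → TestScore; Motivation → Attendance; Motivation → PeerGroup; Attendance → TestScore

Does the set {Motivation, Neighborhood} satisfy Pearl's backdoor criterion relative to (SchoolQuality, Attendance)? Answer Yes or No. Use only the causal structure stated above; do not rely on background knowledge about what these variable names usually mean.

Backdoor paths from SchoolQuality to Attendance (paths whose first edge points into SchoolQuality):
  P1: SchoolQuality <- Motivation -> Attendance
  P2: SchoolQuality <- Motivation -> PeerGroup <- Neighborhood -> Attendance
  P3: SchoolQuality <- Motivation -> PeerGroup <- Neighborhood -> TestScore <- Attendance
  P4: SchoolQuality <- Motivation -> PeerGroup <- Attendance
  P5: SchoolQuality <- Neighborhood -> Attendance
  P6: SchoolQuality <- Neighborhood -> TestScore <- Attendance
  P7: SchoolQuality <- Neighborhood -> PeerGroup <- Motivation -> Attendance
  P8: SchoolQuality <- Neighborhood -> PeerGroup <- Attendance
Condition 1 (no descendant of SchoolQuality in the set): holds — descendants of SchoolQuality are {Attendance, PeerGroup, TestScore}; none are in {Motivation, Neighborhood}.
Condition 2 (every backdoor path blocked by {Motivation, Neighborhood}):
  P1: blocked at fork node Motivation ∈ conditioning set.
  P2: blocked at fork node Motivation ∈ conditioning set.
  P3: blocked at fork node Motivation ∈ conditioning set.
  P4: blocked at fork node Motivation ∈ conditioning set.
  P5: blocked at fork node Neighborhood ∈ conditioning set.
  P6: blocked at fork node Neighborhood ∈ conditioning set.
  P7: blocked at fork node Neighborhood ∈ conditioning set.
  P8: blocked at fork node Neighborhood ∈ conditioning set.
{Motivation, Neighborhood} satisfies the backdoor criterion.

Yes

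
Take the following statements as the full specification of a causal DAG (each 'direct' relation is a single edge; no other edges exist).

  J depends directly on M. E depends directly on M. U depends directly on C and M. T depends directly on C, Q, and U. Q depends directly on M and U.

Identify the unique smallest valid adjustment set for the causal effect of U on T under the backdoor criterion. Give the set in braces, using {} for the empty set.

{C, M}

Variables eligible for adjustment (non-descendants of U, excluding U and T): {C, E, J, M}.
Backdoor paths from U to T:
  P1: U <- M -> Q -> T
  P2: U <- C -> T
The empty set is not sufficient: P1 (U <- M -> Q -> T) has no collider blocking it and no conditioned non-collider, so it is open.
Try {C, M}:
  P1: blocked at fork node M ∈ conditioning set.
  P2: blocked at fork node C ∈ conditioning set.
{C, M} contains no descendant of U and blocks every backdoor path.
Every element of {C, M} is needed (dropping C leaves P2 open; dropping M leaves P1 open), so no proper subset is valid.
Among all size-2 subsets of the eligible variables, only {C, M} blocks every backdoor path, so it is the unique smallest valid adjustment set.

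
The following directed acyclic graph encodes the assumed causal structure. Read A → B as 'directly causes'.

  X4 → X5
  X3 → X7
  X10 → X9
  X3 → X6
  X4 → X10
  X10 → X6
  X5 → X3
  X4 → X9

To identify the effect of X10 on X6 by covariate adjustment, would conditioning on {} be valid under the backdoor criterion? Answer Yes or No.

Backdoor paths from X10 to X6 (paths whose first edge points into X10):
  P1: X10 <- X4 -> X5 -> X3 -> X6
Condition 1 (no descendant of X10 in the set): holds — descendants of X10 are {X6, X9}; none are in {}.
Condition 2 (every backdoor path blocked by {}):
  P1: open — no interior node is in the conditioning set.
{} does not satisfy the backdoor criterion.

No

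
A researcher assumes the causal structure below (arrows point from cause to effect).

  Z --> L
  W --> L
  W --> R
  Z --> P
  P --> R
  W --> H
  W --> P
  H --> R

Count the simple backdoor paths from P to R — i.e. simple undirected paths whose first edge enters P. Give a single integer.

A backdoor path from P to R is any simple undirected path whose first edge points into P (i.e. leaves P via a parent).
Parents of P: {W, Z}.
Enumerating:
  P1: P <- Z -> L <- W -> H -> R
  P2: P <- Z -> L <- W -> R
  P3: P <- W -> H -> R
  P4: P <- W -> R
That exhausts the simple backdoor paths. Count: 4.

4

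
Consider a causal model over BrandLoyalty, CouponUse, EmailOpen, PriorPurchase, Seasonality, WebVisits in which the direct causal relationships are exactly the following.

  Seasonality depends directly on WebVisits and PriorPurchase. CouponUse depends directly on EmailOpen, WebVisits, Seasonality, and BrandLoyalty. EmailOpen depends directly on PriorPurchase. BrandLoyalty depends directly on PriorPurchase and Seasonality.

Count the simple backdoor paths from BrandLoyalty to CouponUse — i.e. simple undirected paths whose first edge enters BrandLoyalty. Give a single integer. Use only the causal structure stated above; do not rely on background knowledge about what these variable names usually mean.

A backdoor path from BrandLoyalty to CouponUse is any simple undirected path whose first edge points into BrandLoyalty (i.e. leaves BrandLoyalty via a parent).
Parents of BrandLoyalty: {PriorPurchase, Seasonality}.
Enumerating:
  P1: BrandLoyalty <- PriorPurchase -> Seasonality <- WebVisits -> CouponUse
  P2: BrandLoyalty <- PriorPurchase -> Seasonality -> CouponUse
  P3: BrandLoyalty <- PriorPurchase -> EmailOpen -> CouponUse
  P4: BrandLoyalty <- Seasonality <- WebVisits -> CouponUse
  P5: BrandLoyalty <- Seasonality <- PriorPurchase -> EmailOpen -> CouponUse
  P6: BrandLoyalty <- Seasonality -> CouponUse
That exhausts the simple backdoor paths. Count: 6.

6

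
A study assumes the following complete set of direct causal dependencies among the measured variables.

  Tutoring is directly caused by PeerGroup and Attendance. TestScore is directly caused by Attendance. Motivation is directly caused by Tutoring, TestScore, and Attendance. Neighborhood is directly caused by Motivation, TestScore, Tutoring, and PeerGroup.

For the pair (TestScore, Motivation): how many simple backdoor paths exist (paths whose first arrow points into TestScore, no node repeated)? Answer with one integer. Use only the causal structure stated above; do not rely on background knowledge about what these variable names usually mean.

4

A backdoor path from TestScore to Motivation is any simple undirected path whose first edge points into TestScore (i.e. leaves TestScore via a parent).
Parents of TestScore: {Attendance}.
Enumerating:
  P1: TestScore <- Attendance -> Tutoring <- PeerGroup -> Neighborhood <- Motivation
  P2: TestScore <- Attendance -> Tutoring -> Motivation
  P3: TestScore <- Attendance -> Tutoring -> Neighborhood <- Motivation
  P4: TestScore <- Attendance -> Motivation
That exhausts the simple backdoor paths. Count: 4.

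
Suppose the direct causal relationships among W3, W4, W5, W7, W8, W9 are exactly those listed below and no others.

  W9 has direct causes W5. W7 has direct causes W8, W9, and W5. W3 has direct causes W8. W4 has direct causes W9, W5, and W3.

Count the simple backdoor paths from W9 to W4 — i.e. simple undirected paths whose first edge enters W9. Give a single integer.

2

A backdoor path from W9 to W4 is any simple undirected path whose first edge points into W9 (i.e. leaves W9 via a parent).
Parents of W9: {W5}.
Enumerating:
  P1: W9 <- W5 -> W7 <- W8 -> W3 -> W4
  P2: W9 <- W5 -> W4
That exhausts the simple backdoor paths. Count: 2.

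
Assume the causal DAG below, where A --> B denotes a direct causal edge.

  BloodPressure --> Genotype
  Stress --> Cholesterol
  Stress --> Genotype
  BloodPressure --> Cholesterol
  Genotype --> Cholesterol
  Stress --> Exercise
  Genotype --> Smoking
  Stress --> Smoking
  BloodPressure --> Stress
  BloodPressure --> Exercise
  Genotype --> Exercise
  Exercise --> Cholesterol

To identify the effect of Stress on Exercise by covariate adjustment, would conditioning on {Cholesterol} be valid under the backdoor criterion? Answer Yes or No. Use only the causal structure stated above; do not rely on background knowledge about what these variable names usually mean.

No

Backdoor paths from Stress to Exercise (paths whose first edge points into Stress):
  P1: Stress <- BloodPressure -> Genotype -> Exercise
  P2: Stress <- BloodPressure -> Genotype -> Cholesterol <- Exercise
  P3: Stress <- BloodPressure -> Exercise
  P4: Stress <- BloodPressure -> Cholesterol <- Genotype -> Exercise
  P5: Stress <- BloodPressure -> Cholesterol <- Exercise
Condition 1 (no descendant of Stress in the set): FAILS — Cholesterol is a descendant of Stress.
Condition 2 (every backdoor path blocked by {Cholesterol}):
  P1: open — no interior node is in the conditioning set.
  P2: open — collider(s) Cholesterol are conditioned on (or have a conditioned descendant) and no non-collider on the path is in the set.
  P3: open — no interior node is in the conditioning set.
  P4: open — collider(s) Cholesterol are conditioned on (or have a conditioned descendant) and no non-collider on the path is in the set.
  P5: open — collider(s) Cholesterol are conditioned on (or have a conditioned descendant) and no non-collider on the path is in the set.
{Cholesterol} does not satisfy the backdoor criterion.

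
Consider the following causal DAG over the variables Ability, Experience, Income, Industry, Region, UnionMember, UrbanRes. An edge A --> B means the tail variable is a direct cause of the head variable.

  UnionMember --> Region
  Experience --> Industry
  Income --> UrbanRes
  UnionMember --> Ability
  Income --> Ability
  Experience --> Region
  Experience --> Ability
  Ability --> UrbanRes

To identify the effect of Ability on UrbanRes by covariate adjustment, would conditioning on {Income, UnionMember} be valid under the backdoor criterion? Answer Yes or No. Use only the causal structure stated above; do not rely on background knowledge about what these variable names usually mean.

Yes

Backdoor paths from Ability to UrbanRes (paths whose first edge points into Ability):
  P1: Ability <- Income -> UrbanRes
Condition 1 (no descendant of Ability in the set): holds — descendants of Ability are {UrbanRes}; none are in {Income, UnionMember}.
Condition 2 (every backdoor path blocked by {Income, UnionMember}):
  P1: blocked at fork node Income ∈ conditioning set.
{Income, UnionMember} satisfies the backdoor criterion.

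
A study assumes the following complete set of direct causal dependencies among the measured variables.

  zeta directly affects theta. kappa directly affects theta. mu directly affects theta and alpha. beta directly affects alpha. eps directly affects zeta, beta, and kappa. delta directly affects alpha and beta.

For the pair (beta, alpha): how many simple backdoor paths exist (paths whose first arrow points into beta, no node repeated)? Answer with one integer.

A backdoor path from beta to alpha is any simple undirected path whose first edge points into beta (i.e. leaves beta via a parent).
Parents of beta: {delta, eps}.
Enumerating:
  P1: beta <- eps -> zeta -> theta <- mu -> alpha
  P2: beta <- eps -> kappa -> theta <- mu -> alpha
  P3: beta <- delta -> alpha
That exhausts the simple backdoor paths. Count: 3.

3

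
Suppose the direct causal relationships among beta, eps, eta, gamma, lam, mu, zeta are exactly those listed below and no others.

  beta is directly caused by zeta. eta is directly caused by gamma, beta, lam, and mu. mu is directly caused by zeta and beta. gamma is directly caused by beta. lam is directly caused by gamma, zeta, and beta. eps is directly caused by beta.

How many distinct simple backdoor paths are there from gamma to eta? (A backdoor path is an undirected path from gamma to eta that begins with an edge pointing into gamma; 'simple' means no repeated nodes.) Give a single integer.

A backdoor path from gamma to eta is any simple undirected path whose first edge points into gamma (i.e. leaves gamma via a parent).
Parents of gamma: {beta}.
Enumerating:
  P1: gamma <- beta <- zeta -> mu -> eta
  P2: gamma <- beta <- zeta -> lam -> eta
  P3: gamma <- beta -> mu <- zeta -> lam -> eta
  P4: gamma <- beta -> mu -> eta
  P5: gamma <- beta -> lam <- zeta -> mu -> eta
  P6: gamma <- beta -> lam -> eta
  P7: gamma <- beta -> eta
That exhausts the simple backdoor paths. Count: 7.

7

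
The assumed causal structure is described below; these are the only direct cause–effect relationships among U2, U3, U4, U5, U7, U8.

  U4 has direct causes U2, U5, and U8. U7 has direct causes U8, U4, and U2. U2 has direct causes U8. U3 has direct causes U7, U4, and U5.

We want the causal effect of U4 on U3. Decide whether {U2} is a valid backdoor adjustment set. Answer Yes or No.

Backdoor paths from U4 to U3 (paths whose first edge points into U4):
  P1: U4 <- U8 -> U2 -> U7 -> U3
  P2: U4 <- U8 -> U7 -> U3
  P3: U4 <- U2 <- U8 -> U7 -> U3
  P4: U4 <- U2 -> U7 -> U3
  P5: U4 <- U5 -> U3
Condition 1 (no descendant of U4 in the set): holds — descendants of U4 are {U3, U7}; none are in {U2}.
Condition 2 (every backdoor path blocked by {U2}):
  P1: blocked at chain node U2 ∈ conditioning set.
  P2: open — no interior node is in the conditioning set.
  P3: blocked at chain node U2 ∈ conditioning set.
  P4: blocked at fork node U2 ∈ conditioning set.
  P5: open — no interior node is in the conditioning set.
{U2} does not satisfy the backdoor criterion.

No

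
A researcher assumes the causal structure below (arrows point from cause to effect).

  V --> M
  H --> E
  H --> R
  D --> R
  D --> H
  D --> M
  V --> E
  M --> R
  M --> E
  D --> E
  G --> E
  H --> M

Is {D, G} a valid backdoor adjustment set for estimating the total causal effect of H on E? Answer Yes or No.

Yes

Backdoor paths from H to E (paths whose first edge points into H):
  P1: H <- D -> M <- V -> E
  P2: H <- D -> M -> E
  P3: H <- D -> E
  P4: H <- D -> R <- M <- V -> E
  P5: H <- D -> R <- M -> E
Condition 1 (no descendant of H in the set): holds — descendants of H are {E, M, R}; none are in {D, G}.
Condition 2 (every backdoor path blocked by {D, G}):
  P1: blocked at fork node D ∈ conditioning set.
  P2: blocked at fork node D ∈ conditioning set.
  P3: blocked at fork node D ∈ conditioning set.
  P4: blocked at fork node D ∈ conditioning set.
  P5: blocked at fork node D ∈ conditioning set.
{D, G} satisfies the backdoor criterion.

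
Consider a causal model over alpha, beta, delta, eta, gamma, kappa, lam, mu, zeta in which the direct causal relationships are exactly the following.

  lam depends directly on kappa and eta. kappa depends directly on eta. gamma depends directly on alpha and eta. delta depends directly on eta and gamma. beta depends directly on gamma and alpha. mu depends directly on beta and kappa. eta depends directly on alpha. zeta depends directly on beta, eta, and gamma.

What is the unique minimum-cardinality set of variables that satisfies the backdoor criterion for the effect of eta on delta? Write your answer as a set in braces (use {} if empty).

Variables eligible for adjustment (non-descendants of eta, excluding eta and delta): {alpha}.
Backdoor paths from eta to delta:
  P1: eta <- alpha -> gamma -> delta
  P2: eta <- alpha -> beta <- gamma -> delta
  P3: eta <- alpha -> beta -> zeta <- gamma -> delta
The empty set is not sufficient: P1 (eta <- alpha -> gamma -> delta) has no collider blocking it and no conditioned non-collider, so it is open.
Try {alpha}:
  P1: blocked at fork node alpha ∈ conditioning set.
  P2: blocked at fork node alpha ∈ conditioning set.
  P3: blocked at fork node alpha ∈ conditioning set.
{alpha} contains no descendant of eta and blocks every backdoor path.
{alpha} is the unique smallest valid adjustment set.

{alpha}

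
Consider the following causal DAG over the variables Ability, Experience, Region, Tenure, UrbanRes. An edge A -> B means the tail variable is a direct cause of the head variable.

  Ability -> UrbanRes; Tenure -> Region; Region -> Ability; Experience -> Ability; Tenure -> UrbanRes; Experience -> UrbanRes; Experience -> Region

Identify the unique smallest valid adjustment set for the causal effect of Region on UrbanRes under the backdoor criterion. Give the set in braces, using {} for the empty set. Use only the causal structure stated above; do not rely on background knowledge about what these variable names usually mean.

{Experience, Tenure}

Variables eligible for adjustment (non-descendants of Region, excluding Region and UrbanRes): {Experience, Tenure}.
Backdoor paths from Region to UrbanRes:
  P1: Region <- Tenure -> UrbanRes
  P2: Region <- Experience -> Ability -> UrbanRes
  P3: Region <- Experience -> UrbanRes
The empty set is not sufficient: P1 (Region <- Tenure -> UrbanRes) has no collider blocking it and no conditioned non-collider, so it is open.
Try {Experience, Tenure}:
  P1: blocked at fork node Tenure ∈ conditioning set.
  P2: blocked at fork node Experience ∈ conditioning set.
  P3: blocked at fork node Experience ∈ conditioning set.
{Experience, Tenure} contains no descendant of Region and blocks every backdoor path.
Every element of {Experience, Tenure} is needed (dropping Experience leaves P2 open; dropping Tenure leaves P1 open), so no proper subset is valid.
Among all size-2 subsets of the eligible variables, only {Experience, Tenure} blocks every backdoor path, so it is the unique smallest valid adjustment set.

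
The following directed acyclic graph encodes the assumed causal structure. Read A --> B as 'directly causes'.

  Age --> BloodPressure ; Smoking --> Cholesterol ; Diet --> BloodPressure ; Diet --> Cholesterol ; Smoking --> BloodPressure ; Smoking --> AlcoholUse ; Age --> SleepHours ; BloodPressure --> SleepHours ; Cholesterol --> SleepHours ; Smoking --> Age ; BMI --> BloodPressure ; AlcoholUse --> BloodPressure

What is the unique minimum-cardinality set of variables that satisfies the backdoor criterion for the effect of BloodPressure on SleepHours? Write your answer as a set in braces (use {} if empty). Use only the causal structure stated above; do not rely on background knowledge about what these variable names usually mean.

{Age, Cholesterol}

Variables eligible for adjustment (non-descendants of BloodPressure, excluding BloodPressure and SleepHours): {Age, AlcoholUse, BMI, Cholesterol, Diet, Smoking}.
Backdoor paths from BloodPressure to SleepHours:
  P1: BloodPressure <- Smoking -> Cholesterol -> SleepHours
  P2: BloodPressure <- Smoking -> Age -> SleepHours
  P3: BloodPressure <- Diet -> Cholesterol <- Smoking -> Age -> SleepHours
  P4: BloodPressure <- Diet -> Cholesterol -> SleepHours
  P5: BloodPressure <- AlcoholUse <- Smoking -> Cholesterol -> SleepHours
  P6: BloodPressure <- AlcoholUse <- Smoking -> Age -> SleepHours
  P7: BloodPressure <- Age <- Smoking -> Cholesterol -> SleepHours
  P8: BloodPressure <- Age -> SleepHours
The empty set is not sufficient: P1 (BloodPressure <- Smoking -> Cholesterol -> SleepHours) has no collider blocking it and no conditioned non-collider, so it is open.
Try {Age, Cholesterol}:
  P1: blocked at chain node Cholesterol ∈ conditioning set.
  P2: blocked at chain node Age ∈ conditioning set.
  P3: blocked at chain node Age ∈ conditioning set.
  P4: blocked at chain node Cholesterol ∈ conditioning set.
  P5: blocked at chain node Cholesterol ∈ conditioning set.
  P6: blocked at chain node Age ∈ conditioning set.
  P7: blocked at chain node Age ∈ conditioning set.
  P8: blocked at fork node Age ∈ conditioning set.
{Age, Cholesterol} contains no descendant of BloodPressure and blocks every backdoor path.
Every element of {Age, Cholesterol} is needed (dropping Age leaves P2 open; dropping Cholesterol leaves P1 open), so no proper subset is valid.
Among all size-2 subsets of the eligible variables, only {Age, Cholesterol} blocks every backdoor path, so it is the unique smallest valid adjustment set.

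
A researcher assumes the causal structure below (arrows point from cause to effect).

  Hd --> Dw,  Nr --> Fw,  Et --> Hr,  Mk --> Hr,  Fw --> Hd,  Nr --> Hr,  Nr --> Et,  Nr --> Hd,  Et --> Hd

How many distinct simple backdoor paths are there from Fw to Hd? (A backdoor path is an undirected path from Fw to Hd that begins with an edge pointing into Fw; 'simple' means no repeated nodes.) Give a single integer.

3

A backdoor path from Fw to Hd is any simple undirected path whose first edge points into Fw (i.e. leaves Fw via a parent).
Parents of Fw: {Nr}.
Enumerating:
  P1: Fw <- Nr -> Et -> Hd
  P2: Fw <- Nr -> Hr <- Et -> Hd
  P3: Fw <- Nr -> Hd
That exhausts the simple backdoor paths. Count: 3.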